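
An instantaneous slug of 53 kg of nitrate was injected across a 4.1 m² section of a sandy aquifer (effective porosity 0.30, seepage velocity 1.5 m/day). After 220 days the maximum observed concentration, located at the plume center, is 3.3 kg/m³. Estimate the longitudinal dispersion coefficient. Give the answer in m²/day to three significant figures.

0.0617 m²/day

At the plume center C_max = M/(n_e·A·√(4πDt)), so D = M²/(4πt·(n_e·A·C_max)²).
n_e·A·C_max = 0.30 × 4.1 × 3.3 = 4.059 kg/m.
D = 53²/(4π × 220 × 4.059²) = 0.0617 m²/day.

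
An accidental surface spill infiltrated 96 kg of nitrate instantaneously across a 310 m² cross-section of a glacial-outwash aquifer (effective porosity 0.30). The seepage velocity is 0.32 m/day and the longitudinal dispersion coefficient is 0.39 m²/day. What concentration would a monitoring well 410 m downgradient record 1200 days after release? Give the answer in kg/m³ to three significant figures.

For an instantaneous plane source, C(x,t) = M/(n_e·A·√(4πDt)) · exp(−(x−vt)²/(4Dt)), with n_e·A the pore (flow) area.
Plume center vt = 0.32 × 1200 = 384 m, so the well at 410 m is 26 m downgradient of the peak.
√(4πDt) = 76.69 m, giving peak height M/(n_e·A·√(4πDt)) = 96/(0.30 × 310 × 76.69) = 0.01346 kg/m³.
(x−vt)²/(4Dt) = (26)²/(4 × 0.39 × 1200) = 0.3611; exp(−0.3611) = 0.6969.
C = 0.01346 × 0.6969 = 0.00938 kg/m³.

0.00938 kg/m³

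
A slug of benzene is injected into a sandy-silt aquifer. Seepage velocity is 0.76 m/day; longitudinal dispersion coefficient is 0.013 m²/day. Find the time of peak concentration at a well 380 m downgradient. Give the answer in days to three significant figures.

500 days

For the 1D instantaneous-source solution, setting ∂C/∂t = 0 at fixed x gives v²t² + 2Dt − x² = 0, so t = (√(D² + v²x²) − D)/v².
√(D² + v²x²) = √(0.013² + 0.76² × 380²) = 288.8; v² = 0.5776.
t = (288.8 − 0.013)/0.5776 = 500 days (vs. the pure-advection estimate x/v = 500 d).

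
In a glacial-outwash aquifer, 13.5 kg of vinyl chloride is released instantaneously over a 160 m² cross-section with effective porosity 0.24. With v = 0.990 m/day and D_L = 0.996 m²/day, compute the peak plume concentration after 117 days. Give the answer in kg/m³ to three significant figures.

The peak of an instantaneous 1D plume sits at x = vt; there the Gaussian factor is 1 and C_max = M/(n_e·A·√(4πDt)), where n_e·A is the pore area the mass is dissolved in.
√(4πDt) = √(4π × 0.996 × 117) = 38.27 m, so C_max = 13.5/(0.24 × 160 × 38.27) = 0.00919 kg/m³.

0.00919 kg/m³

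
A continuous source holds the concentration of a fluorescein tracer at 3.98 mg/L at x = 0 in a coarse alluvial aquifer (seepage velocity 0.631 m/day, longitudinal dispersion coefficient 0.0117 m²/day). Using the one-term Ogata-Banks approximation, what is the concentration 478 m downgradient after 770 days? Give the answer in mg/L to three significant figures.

For a continuous step input, C/C₀ ≈ ½·erfc((x−vt)/(2√(Dt))).
vt = 0.631 × 770 = 485.87 m and 2√(Dt) = 2√(0.0117 × 770) = 6.003 m.
Argument (x−vt)/(2√(Dt)) = (478 − 485.87)/6.003 = -1.311; ½·erfc(-1.311) = 0.9681.
C = 3.98 × 0.9681 = 3.85 mg/L.

3.85 mg/L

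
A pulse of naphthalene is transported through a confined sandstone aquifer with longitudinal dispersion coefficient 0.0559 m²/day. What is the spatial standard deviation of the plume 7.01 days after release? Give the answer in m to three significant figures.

0.885 m

Dispersive spreading gives a Gaussian with σ² = 2Dt; advection only shifts the center.
σ = √(2 × 0.0559 × 7.01) = 0.885 m.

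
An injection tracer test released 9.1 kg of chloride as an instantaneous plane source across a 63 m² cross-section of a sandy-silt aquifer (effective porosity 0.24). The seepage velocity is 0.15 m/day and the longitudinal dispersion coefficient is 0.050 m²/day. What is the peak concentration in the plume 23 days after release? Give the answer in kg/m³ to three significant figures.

The peak of an instantaneous 1D plume sits at x = vt; there the Gaussian factor is 1 and C_max = M/(n_e·A·√(4πDt)), where n_e·A is the pore area the mass is dissolved in.
√(4πDt) = √(4π × 0.050 × 23) = 3.801 m, so C_max = 9.1/(0.24 × 63 × 3.801) = 0.158 kg/m³.

0.158 kg/m³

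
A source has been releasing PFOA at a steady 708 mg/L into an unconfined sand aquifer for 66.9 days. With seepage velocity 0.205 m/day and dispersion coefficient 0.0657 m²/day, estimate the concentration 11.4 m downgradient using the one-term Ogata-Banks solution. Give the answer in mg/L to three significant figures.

For a continuous step input, C/C₀ ≈ ½·erfc((x−vt)/(2√(Dt))).
vt = 0.205 × 66.9 = 13.7145 m and 2√(Dt) = 2√(0.0657 × 66.9) = 4.193 m.
Argument (x−vt)/(2√(Dt)) = (11.4 − 13.7145)/4.193 = -0.5520; ½·erfc(-0.5520) = 0.7825.
C = 708 × 0.7825 = 554 mg/L.

554 mg/L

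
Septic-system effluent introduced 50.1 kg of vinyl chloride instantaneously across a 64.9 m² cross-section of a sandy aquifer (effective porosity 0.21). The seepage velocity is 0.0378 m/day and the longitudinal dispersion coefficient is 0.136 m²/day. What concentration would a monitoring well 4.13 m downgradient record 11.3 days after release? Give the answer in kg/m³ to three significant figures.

For an instantaneous plane source, C(x,t) = M/(n_e·A·√(4πDt)) · exp(−(x−vt)²/(4Dt)), with n_e·A the pore (flow) area.
Plume center vt = 0.0378 × 11.3 = 0.42714 m, so the well at 4.13 m is 3.70286 m downgradient of the peak.
√(4πDt) = 4.395 m, giving peak height M/(n_e·A·√(4πDt)) = 50.1/(0.21 × 64.9 × 4.395) = 0.8364 kg/m³.
(x−vt)²/(4Dt) = (3.70286)²/(4 × 0.136 × 11.3) = 2.230; exp(−2.230) = 0.1075.
C = 0.8364 × 0.1075 = 0.0899 kg/m³.

0.0899 kg/m³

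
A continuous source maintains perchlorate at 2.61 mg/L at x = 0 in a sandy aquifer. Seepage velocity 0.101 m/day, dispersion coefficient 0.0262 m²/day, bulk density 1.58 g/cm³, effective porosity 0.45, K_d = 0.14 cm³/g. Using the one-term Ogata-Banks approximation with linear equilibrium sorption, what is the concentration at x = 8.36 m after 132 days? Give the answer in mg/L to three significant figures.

Retardation factor R = 1 + ρ_b·K_d/n = 1 + 1.58 × 0.14/0.45 = 1.492.
Sorption retards both mechanisms: v_R = v/R = 0.06769 m/day, D_R = D/R = 0.01756 m²/day.
v_R·t = 0.06769 × 132 = 8.93508 m; 2√(D_R t) = 3.045 m; argument = (8.36 − 8.93508)/3.045 = -0.1889.
C = C₀ × ½·erfc(-0.1889) = 2.61 × 0.6053 = 1.58 mg/L.

1.58 mg/L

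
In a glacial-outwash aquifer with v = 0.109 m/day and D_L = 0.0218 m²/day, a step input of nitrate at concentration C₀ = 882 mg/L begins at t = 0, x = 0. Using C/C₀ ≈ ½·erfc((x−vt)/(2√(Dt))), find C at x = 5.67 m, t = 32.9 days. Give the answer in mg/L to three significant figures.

For a continuous step input, C/C₀ ≈ ½·erfc((x−vt)/(2√(Dt))).
vt = 0.109 × 32.9 = 3.5861 m and 2√(Dt) = 2√(0.0218 × 32.9) = 1.694 m.
Argument (x−vt)/(2√(Dt)) = (5.67 − 3.5861)/1.694 = 1.230; ½·erfc(1.230) = 0.04097.
C = 882 × 0.04097 = 36.1 mg/L.

36.1 mg/L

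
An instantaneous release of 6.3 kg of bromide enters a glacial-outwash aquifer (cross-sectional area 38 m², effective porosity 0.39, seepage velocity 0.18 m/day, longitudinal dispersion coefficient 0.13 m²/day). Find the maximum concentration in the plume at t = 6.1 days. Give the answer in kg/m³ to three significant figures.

0.135 kg/m³

The peak of an instantaneous 1D plume sits at x = vt; there the Gaussian factor is 1 and C_max = M/(n_e·A·√(4πDt)), where n_e·A is the pore area the mass is dissolved in.
√(4πDt) = √(4π × 0.13 × 6.1) = 3.157 m, so C_max = 6.3/(0.39 × 38 × 3.157) = 0.135 kg/m³.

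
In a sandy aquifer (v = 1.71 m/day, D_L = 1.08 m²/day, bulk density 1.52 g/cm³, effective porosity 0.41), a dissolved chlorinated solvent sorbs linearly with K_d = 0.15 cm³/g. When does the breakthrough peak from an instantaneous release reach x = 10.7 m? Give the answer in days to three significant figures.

9.18 days

Retardation factor R = 1 + ρ_b·K_d/n = 1 + 1.52 × 0.15/0.41 = 1.556.
Sorption retards both mechanisms: v_R = v/R = 1.099 m/day, D_R = D/R = 0.6941 m²/day.
Peak time from v_R²t² + 2D_R t − x² = 0: t = (√(D_R² + v_R²x²) − D_R)/v_R².
√(D_R² + v_R²x²) = √(0.6941² + 1.099² × 10.7²) = 11.78; v_R² = 1.208.
t = (11.78 − 0.6941)/1.208 = 9.18 days.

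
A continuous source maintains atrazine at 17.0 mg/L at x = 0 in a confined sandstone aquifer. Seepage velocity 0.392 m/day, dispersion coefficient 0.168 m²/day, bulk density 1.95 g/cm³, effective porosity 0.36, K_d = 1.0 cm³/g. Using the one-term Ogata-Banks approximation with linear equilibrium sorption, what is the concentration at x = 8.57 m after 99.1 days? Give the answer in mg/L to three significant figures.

Retardation factor R = 1 + ρ_b·K_d/n = 1 + 1.95 × 1.0/0.36 = 6.417.
Sorption retards both mechanisms: v_R = v/R = 0.06109 m/day, D_R = D/R = 0.02618 m²/day.
v_R·t = 0.06109 × 99.1 = 6.054019 m; 2√(D_R t) = 3.221 m; argument = (8.57 − 6.054019)/3.221 = 0.7811.
C = C₀ × ½·erfc(0.7811) = 17.0 × 0.1347 = 2.29 mg/L.

2.29 mg/L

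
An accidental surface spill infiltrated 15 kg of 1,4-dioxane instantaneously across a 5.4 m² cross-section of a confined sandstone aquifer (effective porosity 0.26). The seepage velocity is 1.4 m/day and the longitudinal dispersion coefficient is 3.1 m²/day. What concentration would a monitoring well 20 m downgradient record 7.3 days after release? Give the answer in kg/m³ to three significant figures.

For an instantaneous plane source, C(x,t) = M/(n_e·A·√(4πDt)) · exp(−(x−vt)²/(4Dt)), with n_e·A the pore (flow) area.
Plume center vt = 1.4 × 7.3 = 10.22 m, so the well at 20 m is 9.78 m downgradient of the peak.
√(4πDt) = 16.86 m, giving peak height M/(n_e·A·√(4πDt)) = 15/(0.26 × 5.4 × 16.86) = 0.6337 kg/m³.
(x−vt)²/(4Dt) = (9.78)²/(4 × 3.1 × 7.3) = 1.057; exp(−1.057) = 0.3475.
C = 0.6337 × 0.3475 = 0.220 kg/m³.

0.220 kg/m³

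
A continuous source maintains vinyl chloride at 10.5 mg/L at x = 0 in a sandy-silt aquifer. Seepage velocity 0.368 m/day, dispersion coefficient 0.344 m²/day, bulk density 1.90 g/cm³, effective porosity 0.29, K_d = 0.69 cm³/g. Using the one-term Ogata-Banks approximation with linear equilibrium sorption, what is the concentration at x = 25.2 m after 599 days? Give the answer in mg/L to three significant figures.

10.0 mg/L

Retardation factor R = 1 + ρ_b·K_d/n = 1 + 1.90 × 0.69/0.29 = 5.521.
Sorption retards both mechanisms: v_R = v/R = 0.06665 m/day, D_R = D/R = 0.06231 m²/day.
v_R·t = 0.06665 × 599 = 39.92335 m; 2√(D_R t) = 12.22 m; argument = (25.2 − 39.92335)/12.22 = -1.205.
C = C₀ × ½·erfc(-1.205) = 10.5 × 0.9558 = 10.0 mg/L.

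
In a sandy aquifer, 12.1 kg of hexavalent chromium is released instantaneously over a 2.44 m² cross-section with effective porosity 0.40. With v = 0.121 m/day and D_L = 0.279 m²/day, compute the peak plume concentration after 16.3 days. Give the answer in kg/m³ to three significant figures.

The peak of an instantaneous 1D plume sits at x = vt; there the Gaussian factor is 1 and C_max = M/(n_e·A·√(4πDt)), where n_e·A is the pore area the mass is dissolved in.
√(4πDt) = √(4π × 0.279 × 16.3) = 7.560 m, so C_max = 12.1/(0.40 × 2.44 × 7.560) = 1.64 kg/m³.

1.64 kg/m³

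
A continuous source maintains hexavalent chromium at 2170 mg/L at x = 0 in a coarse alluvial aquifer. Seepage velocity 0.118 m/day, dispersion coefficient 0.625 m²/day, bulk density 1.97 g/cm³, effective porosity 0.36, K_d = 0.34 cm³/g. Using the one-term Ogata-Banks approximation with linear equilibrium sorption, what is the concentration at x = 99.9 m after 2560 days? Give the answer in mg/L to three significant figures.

Retardation factor R = 1 + ρ_b·K_d/n = 1 + 1.97 × 0.34/0.36 = 2.861.
Sorption retards both mechanisms: v_R = v/R = 0.04124 m/day, D_R = D/R = 0.2185 m²/day.
v_R·t = 0.04124 × 2560 = 105.5744 m; 2√(D_R t) = 47.30 m; argument = (99.9 − 105.5744)/47.30 = -0.1200.
C = C₀ × ½·erfc(-0.1200) = 2170 × 0.5674 = 1230 mg/L.

1230 mg/L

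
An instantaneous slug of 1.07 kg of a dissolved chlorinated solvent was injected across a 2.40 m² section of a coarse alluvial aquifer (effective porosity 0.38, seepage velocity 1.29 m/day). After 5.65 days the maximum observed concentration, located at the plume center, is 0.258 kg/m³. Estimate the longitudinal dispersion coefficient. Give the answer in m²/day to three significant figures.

At the plume center C_max = M/(n_e·A·√(4πDt)), so D = M²/(4πt·(n_e·A·C_max)²).
n_e·A·C_max = 0.38 × 2.40 × 0.258 = 0.2353 kg/m.
D = 1.07²/(4π × 5.65 × 0.2353²) = 0.291 m²/day.

0.291 m²/day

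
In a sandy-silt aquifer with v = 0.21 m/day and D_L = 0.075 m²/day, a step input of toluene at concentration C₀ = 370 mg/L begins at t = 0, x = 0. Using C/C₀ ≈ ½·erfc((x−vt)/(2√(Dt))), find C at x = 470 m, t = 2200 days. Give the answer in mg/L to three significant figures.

For a continuous step input, C/C₀ ≈ ½·erfc((x−vt)/(2√(Dt))).
vt = 0.21 × 2200 = 462 m and 2√(Dt) = 2√(0.075 × 2200) = 25.69 m.
Argument (x−vt)/(2√(Dt)) = (470 − 462)/25.69 = 0.3114; ½·erfc(0.3114) = 0.3298.
C = 370 × 0.3298 = 122 mg/L.

122 mg/L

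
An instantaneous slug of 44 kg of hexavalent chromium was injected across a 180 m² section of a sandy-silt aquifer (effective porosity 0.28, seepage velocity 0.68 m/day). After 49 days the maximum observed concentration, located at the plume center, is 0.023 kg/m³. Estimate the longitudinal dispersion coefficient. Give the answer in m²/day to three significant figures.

2.34 m²/day

At the plume center C_max = M/(n_e·A·√(4πDt)), so D = M²/(4πt·(n_e·A·C_max)²).
n_e·A·C_max = 0.28 × 180 × 0.023 = 1.159 kg/m.
D = 44²/(4π × 49 × 1.159²) = 2.34 m²/day.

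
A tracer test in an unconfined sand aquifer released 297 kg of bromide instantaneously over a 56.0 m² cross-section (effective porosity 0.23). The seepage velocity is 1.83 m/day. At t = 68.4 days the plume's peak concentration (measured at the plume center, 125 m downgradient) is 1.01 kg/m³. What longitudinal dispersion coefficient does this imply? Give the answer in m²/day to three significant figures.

0.606 m²/day

At the plume center C_max = M/(n_e·A·√(4πDt)), so D = M²/(4πt·(n_e·A·C_max)²).
n_e·A·C_max = 0.23 × 56.0 × 1.01 = 13.01 kg/m.
D = 297²/(4π × 68.4 × 13.01²) = 0.606 m²/day.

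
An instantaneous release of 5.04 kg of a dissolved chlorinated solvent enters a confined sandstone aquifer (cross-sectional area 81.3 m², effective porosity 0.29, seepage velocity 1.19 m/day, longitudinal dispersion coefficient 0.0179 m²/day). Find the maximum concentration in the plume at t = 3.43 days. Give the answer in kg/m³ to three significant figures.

0.243 kg/m³

The peak of an instantaneous 1D plume sits at x = vt; there the Gaussian factor is 1 and C_max = M/(n_e·A·√(4πDt)), where n_e·A is the pore area the mass is dissolved in.
√(4πDt) = √(4π × 0.0179 × 3.43) = 0.8784 m, so C_max = 5.04/(0.29 × 81.3 × 0.8784) = 0.243 kg/m³.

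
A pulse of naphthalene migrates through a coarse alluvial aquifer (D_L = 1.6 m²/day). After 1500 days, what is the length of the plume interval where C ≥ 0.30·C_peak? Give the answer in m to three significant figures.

215 m

The plume is Gaussian with σ = √(2Dt) = √(2 × 1.6 × 1500) = 69.28 m.
C/C_peak = exp(−Δx²/(2σ²)) = 0.30 ⇒ Δx = σ·√(−2 ln 0.30) = 69.28 × 1.552 = 107.5 m.
Width = 2Δx = 215 m.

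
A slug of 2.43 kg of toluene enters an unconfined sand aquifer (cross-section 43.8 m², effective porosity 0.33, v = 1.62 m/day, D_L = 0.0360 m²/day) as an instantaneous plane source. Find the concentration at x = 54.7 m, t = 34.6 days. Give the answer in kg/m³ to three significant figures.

For an instantaneous plane source, C(x,t) = M/(n_e·A·√(4πDt)) · exp(−(x−vt)²/(4Dt)), with n_e·A the pore (flow) area.
Plume center vt = 1.62 × 34.6 = 56.052 m, so the well at 54.7 m is 1.352 m upgradient of the peak.
√(4πDt) = 3.956 m, giving peak height M/(n_e·A·√(4πDt)) = 2.43/(0.33 × 43.8 × 3.956) = 0.04250 kg/m³.
(x−vt)²/(4Dt) = (-1.352)²/(4 × 0.0360 × 34.6) = 0.3669; exp(−0.3669) = 0.6929.
C = 0.04250 × 0.6929 = 0.0294 kg/m³.

0.0294 kg/m³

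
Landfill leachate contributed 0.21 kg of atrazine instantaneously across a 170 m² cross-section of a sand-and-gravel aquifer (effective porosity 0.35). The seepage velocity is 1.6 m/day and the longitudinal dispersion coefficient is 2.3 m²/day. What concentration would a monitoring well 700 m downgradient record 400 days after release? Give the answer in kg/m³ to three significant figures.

For an instantaneous plane source, C(x,t) = M/(n_e·A·√(4πDt)) · exp(−(x−vt)²/(4Dt)), with n_e·A the pore (flow) area.
Plume center vt = 1.6 × 400 = 640 m, so the well at 700 m is 60 m downgradient of the peak.
√(4πDt) = 107.5 m, giving peak height M/(n_e·A·√(4πDt)) = 0.21/(0.35 × 170 × 107.5) = 3.283e-05 kg/m³.
(x−vt)²/(4Dt) = (60)²/(4 × 2.3 × 400) = 0.9783; exp(−0.9783) = 0.3759.
C = 3.283e-05 × 0.3759 = 1.23e-05 kg/m³.

1.23e-05 kg/m³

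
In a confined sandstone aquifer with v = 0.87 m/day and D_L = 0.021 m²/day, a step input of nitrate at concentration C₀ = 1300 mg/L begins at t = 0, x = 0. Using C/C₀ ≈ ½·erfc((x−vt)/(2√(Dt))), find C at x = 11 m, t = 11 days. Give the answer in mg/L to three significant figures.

23.0 mg/L

For a continuous step input, C/C₀ ≈ ½·erfc((x−vt)/(2√(Dt))).
vt = 0.87 × 11 = 9.57 m and 2√(Dt) = 2√(0.021 × 11) = 0.9612 m.
Argument (x−vt)/(2√(Dt)) = (11 − 9.57)/0.9612 = 1.488; ½·erfc(1.488) = 0.01767.
C = 1300 × 0.01767 = 23.0 mg/L.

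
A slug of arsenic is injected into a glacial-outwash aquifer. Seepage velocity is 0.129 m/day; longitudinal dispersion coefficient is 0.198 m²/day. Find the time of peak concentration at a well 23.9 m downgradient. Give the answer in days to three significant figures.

For the 1D instantaneous-source solution, setting ∂C/∂t = 0 at fixed x gives v²t² + 2Dt − x² = 0, so t = (√(D² + v²x²) − D)/v².
√(D² + v²x²) = √(0.198² + 0.129² × 23.9²) = 3.089; v² = 0.016641.
t = (3.089 − 0.198)/0.016641 = 174 days (vs. the pure-advection estimate x/v = 185 d).

174 days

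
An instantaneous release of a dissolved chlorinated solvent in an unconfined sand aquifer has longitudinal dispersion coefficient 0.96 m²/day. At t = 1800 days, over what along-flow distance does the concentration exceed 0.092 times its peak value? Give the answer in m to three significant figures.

The plume is Gaussian with σ = √(2Dt) = √(2 × 0.96 × 1800) = 58.79 m.
C/C_peak = exp(−Δx²/(2σ²)) = 0.092 ⇒ Δx = σ·√(−2 ln 0.092) = 58.79 × 2.184 = 128.4 m.
Width = 2Δx = 257 m.

257 m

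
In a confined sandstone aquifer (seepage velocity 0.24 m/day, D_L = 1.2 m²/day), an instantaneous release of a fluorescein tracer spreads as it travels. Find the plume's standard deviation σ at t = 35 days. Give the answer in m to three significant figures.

Dispersive spreading gives a Gaussian with σ² = 2Dt; advection only shifts the center.
σ = √(2 × 1.2 × 35) = 9.17 m.

9.17 m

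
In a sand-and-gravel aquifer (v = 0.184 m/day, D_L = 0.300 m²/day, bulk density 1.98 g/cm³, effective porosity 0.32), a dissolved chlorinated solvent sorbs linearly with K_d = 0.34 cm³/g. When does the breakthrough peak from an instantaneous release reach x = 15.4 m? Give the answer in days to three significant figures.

Retardation factor R = 1 + ρ_b·K_d/n = 1 + 1.98 × 0.34/0.32 = 3.104.
Sorption retards both mechanisms: v_R = v/R = 0.05928 m/day, D_R = D/R = 0.09665 m²/day.
Peak time from v_R²t² + 2D_R t − x² = 0: t = (√(D_R² + v_R²x²) − D_R)/v_R².
√(D_R² + v_R²x²) = √(0.09665² + 0.05928² × 15.4²) = 0.9180; v_R² = 0.003514.
t = (0.9180 − 0.09665)/0.003514 = 234 days.

234 days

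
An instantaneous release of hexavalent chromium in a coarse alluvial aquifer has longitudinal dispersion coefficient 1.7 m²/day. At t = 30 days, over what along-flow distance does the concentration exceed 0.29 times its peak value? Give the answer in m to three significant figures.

The plume is Gaussian with σ = √(2Dt) = √(2 × 1.7 × 30) = 10.10 m.
C/C_peak = exp(−Δx²/(2σ²)) = 0.29 ⇒ Δx = σ·√(−2 ln 0.29) = 10.10 × 1.573 = 15.89 m.
Width = 2Δx = 31.8 m.

31.8 m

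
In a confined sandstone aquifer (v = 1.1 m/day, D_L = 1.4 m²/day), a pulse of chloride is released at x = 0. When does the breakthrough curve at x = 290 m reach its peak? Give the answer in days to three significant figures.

For the 1D instantaneous-source solution, setting ∂C/∂t = 0 at fixed x gives v²t² + 2Dt − x² = 0, so t = (√(D² + v²x²) − D)/v².
√(D² + v²x²) = √(1.4² + 1.1² × 290²) = 319.0; v² = 1.21.
t = (319.0 − 1.4)/1.21 = 262 days (vs. the pure-advection estimate x/v = 264 d).

262 days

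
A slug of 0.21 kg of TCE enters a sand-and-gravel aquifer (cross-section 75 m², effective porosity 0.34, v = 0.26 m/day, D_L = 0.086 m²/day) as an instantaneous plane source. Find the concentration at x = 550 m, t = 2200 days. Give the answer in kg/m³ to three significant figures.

For an instantaneous plane source, C(x,t) = M/(n_e·A·√(4πDt)) · exp(−(x−vt)²/(4Dt)), with n_e·A the pore (flow) area.
Plume center vt = 0.26 × 2200 = 572 m, so the well at 550 m is 22 m upgradient of the peak.
√(4πDt) = 48.76 m, giving peak height M/(n_e·A·√(4πDt)) = 0.21/(0.34 × 75 × 48.76) = 0.0001689 kg/m³.
(x−vt)²/(4Dt) = (-22)²/(4 × 0.086 × 2200) = 0.6395; exp(−0.6395) = 0.5276.
C = 0.0001689 × 0.5276 = 8.91e-05 kg/m³.

8.91e-05 kg/m³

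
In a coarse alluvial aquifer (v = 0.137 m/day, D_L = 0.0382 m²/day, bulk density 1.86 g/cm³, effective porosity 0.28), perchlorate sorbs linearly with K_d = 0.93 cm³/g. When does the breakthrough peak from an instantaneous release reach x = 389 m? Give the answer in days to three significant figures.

Retardation factor R = 1 + ρ_b·K_d/n = 1 + 1.86 × 0.93/0.28 = 7.178.
Sorption retards both mechanisms: v_R = v/R = 0.01909 m/day, D_R = D/R = 0.005322 m²/day.
Peak time from v_R²t² + 2D_R t − x² = 0: t = (√(D_R² + v_R²x²) − D_R)/v_R².
√(D_R² + v_R²x²) = √(0.005322² + 0.01909² × 389²) = 7.426; v_R² = 0.0003644.
t = (7.426 − 0.005322)/0.0003644 = 20400 days.

20400 days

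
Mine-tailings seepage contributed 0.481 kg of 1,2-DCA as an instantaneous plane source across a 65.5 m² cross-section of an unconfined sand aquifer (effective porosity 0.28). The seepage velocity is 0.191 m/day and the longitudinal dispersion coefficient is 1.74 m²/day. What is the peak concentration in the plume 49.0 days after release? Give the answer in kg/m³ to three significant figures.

0.000801 kg/m³

The peak of an instantaneous 1D plume sits at x = vt; there the Gaussian factor is 1 and C_max = M/(n_e·A·√(4πDt)), where n_e·A is the pore area the mass is dissolved in.
√(4πDt) = √(4π × 1.74 × 49.0) = 32.73 m, so C_max = 0.481/(0.28 × 65.5 × 32.73) = 0.000801 kg/m³.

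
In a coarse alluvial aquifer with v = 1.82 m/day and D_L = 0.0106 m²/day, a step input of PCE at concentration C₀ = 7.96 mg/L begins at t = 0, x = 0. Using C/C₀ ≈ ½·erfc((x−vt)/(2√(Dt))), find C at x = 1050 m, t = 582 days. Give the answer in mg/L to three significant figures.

7.93 mg/L

For a continuous step input, C/C₀ ≈ ½·erfc((x−vt)/(2√(Dt))).
vt = 1.82 × 582 = 1059.24 m and 2√(Dt) = 2√(0.0106 × 582) = 4.968 m.
Argument (x−vt)/(2√(Dt)) = (1050 − 1059.24)/4.968 = -1.860; ½·erfc(-1.860) = 0.9957.
C = 7.96 × 0.9957 = 7.93 mg/L.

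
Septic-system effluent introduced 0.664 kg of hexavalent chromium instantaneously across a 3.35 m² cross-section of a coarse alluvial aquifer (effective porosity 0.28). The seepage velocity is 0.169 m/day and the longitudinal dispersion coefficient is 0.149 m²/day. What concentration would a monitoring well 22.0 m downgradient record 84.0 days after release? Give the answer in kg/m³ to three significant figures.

0.0167 kg/m³

For an instantaneous plane source, C(x,t) = M/(n_e·A·√(4πDt)) · exp(−(x−vt)²/(4Dt)), with n_e·A the pore (flow) area.
Plume center vt = 0.169 × 84.0 = 14.196 m, so the well at 22.0 m is 7.804 m downgradient of the peak.
√(4πDt) = 12.54 m, giving peak height M/(n_e·A·√(4πDt)) = 0.664/(0.28 × 3.35 × 12.54) = 0.05645 kg/m³.
(x−vt)²/(4Dt) = (7.804)²/(4 × 0.149 × 84.0) = 1.216; exp(−1.216) = 0.2964.
C = 0.05645 × 0.2964 = 0.0167 kg/m³.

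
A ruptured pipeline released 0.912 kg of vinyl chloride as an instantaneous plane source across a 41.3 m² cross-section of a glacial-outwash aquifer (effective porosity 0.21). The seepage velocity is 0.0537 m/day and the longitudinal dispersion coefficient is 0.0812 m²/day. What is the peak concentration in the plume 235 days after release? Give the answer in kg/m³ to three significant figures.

The peak of an instantaneous 1D plume sits at x = vt; there the Gaussian factor is 1 and C_max = M/(n_e·A·√(4πDt)), where n_e·A is the pore area the mass is dissolved in.
√(4πDt) = √(4π × 0.0812 × 235) = 15.49 m, so C_max = 0.912/(0.21 × 41.3 × 15.49) = 0.00679 kg/m³.

0.00679 kg/m³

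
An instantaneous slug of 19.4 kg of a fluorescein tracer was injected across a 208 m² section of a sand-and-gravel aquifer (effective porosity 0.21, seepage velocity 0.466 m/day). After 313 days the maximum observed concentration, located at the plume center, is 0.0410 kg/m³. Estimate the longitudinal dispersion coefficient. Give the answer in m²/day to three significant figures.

0.0298 m²/day

At the plume center C_max = M/(n_e·A·√(4πDt)), so D = M²/(4πt·(n_e·A·C_max)²).
n_e·A·C_max = 0.21 × 208 × 0.0410 = 1.791 kg/m.
D = 19.4²/(4π × 313 × 1.791²) = 0.0298 m²/day.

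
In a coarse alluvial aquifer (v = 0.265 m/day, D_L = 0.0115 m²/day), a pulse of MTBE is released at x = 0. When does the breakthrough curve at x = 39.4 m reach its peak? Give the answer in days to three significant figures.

For the 1D instantaneous-source solution, setting ∂C/∂t = 0 at fixed x gives v²t² + 2Dt − x² = 0, so t = (√(D² + v²x²) − D)/v².
√(D² + v²x²) = √(0.0115² + 0.265² × 39.4²) = 10.44; v² = 0.070225.
t = (10.44 − 0.0115)/0.070225 = 149 days (vs. the pure-advection estimate x/v = 149 d).

149 days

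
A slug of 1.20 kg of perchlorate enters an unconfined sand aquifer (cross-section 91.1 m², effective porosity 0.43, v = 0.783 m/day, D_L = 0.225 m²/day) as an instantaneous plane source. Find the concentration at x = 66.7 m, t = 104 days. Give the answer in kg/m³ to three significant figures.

For an instantaneous plane source, C(x,t) = M/(n_e·A·√(4πDt)) · exp(−(x−vt)²/(4Dt)), with n_e·A the pore (flow) area.
Plume center vt = 0.783 × 104 = 81.432 m, so the well at 66.7 m is 14.732 m upgradient of the peak.
√(4πDt) = 17.15 m, giving peak height M/(n_e·A·√(4πDt)) = 1.20/(0.43 × 91.1 × 17.15) = 0.001786 kg/m³.
(x−vt)²/(4Dt) = (-14.732)²/(4 × 0.225 × 104) = 2.319; exp(−2.319) = 0.09837.
C = 0.001786 × 0.09837 = 0.000176 kg/m³.

0.000176 kg/m³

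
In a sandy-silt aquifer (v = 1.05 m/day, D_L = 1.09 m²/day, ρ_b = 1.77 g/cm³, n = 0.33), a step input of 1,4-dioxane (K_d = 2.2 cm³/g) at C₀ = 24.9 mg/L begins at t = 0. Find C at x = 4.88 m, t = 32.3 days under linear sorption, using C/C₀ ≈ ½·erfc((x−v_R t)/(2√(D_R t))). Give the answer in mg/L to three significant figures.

4.25 mg/L

Retardation factor R = 1 + ρ_b·K_d/n = 1 + 1.77 × 2.2/0.33 = 12.80.
Sorption retards both mechanisms: v_R = v/R = 0.08203 m/day, D_R = D/R = 0.08516 m²/day.
v_R·t = 0.08203 × 32.3 = 2.649569 m; 2√(D_R t) = 3.317 m; argument = (4.88 − 2.649569)/3.317 = 0.6724.
C = C₀ × ½·erfc(0.6724) = 24.9 × 0.1708 = 4.25 mg/L.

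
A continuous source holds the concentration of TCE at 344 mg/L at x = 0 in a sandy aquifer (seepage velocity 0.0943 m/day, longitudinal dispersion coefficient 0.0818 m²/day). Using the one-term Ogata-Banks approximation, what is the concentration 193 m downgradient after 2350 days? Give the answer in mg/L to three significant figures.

For a continuous step input, C/C₀ ≈ ½·erfc((x−vt)/(2√(Dt))).
vt = 0.0943 × 2350 = 221.605 m and 2√(Dt) = 2√(0.0818 × 2350) = 27.73 m.
Argument (x−vt)/(2√(Dt)) = (193 − 221.605)/27.73 = -1.032; ½·erfc(-1.032) = 0.9278.
C = 344 × 0.9278 = 319 mg/L.

319 mg/L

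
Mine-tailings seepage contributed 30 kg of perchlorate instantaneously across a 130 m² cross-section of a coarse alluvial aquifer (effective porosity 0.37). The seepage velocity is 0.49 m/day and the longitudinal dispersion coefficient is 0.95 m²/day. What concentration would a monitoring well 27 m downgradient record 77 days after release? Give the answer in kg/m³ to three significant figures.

For an instantaneous plane source, C(x,t) = M/(n_e·A·√(4πDt)) · exp(−(x−vt)²/(4Dt)), with n_e·A the pore (flow) area.
Plume center vt = 0.49 × 77 = 37.73 m, so the well at 27 m is 10.73 m upgradient of the peak.
√(4πDt) = 30.32 m, giving peak height M/(n_e·A·√(4πDt)) = 30/(0.37 × 130 × 30.32) = 0.02057 kg/m³.
(x−vt)²/(4Dt) = (-10.73)²/(4 × 0.95 × 77) = 0.3935; exp(−0.3935) = 0.6747.
C = 0.02057 × 0.6747 = 0.0139 kg/m³.

0.0139 kg/m³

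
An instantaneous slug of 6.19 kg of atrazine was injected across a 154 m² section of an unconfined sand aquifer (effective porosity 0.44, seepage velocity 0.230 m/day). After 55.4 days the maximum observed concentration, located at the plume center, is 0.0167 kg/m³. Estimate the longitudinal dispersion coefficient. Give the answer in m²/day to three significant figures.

0.0430 m²/day

At the plume center C_max = M/(n_e·A·√(4πDt)), so D = M²/(4πt·(n_e·A·C_max)²).
n_e·A·C_max = 0.44 × 154 × 0.0167 = 1.132 kg/m.
D = 6.19²/(4π × 55.4 × 1.132²) = 0.0430 m²/day.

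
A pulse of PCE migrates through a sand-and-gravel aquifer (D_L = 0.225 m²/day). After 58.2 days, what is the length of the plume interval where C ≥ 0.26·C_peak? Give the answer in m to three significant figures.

The plume is Gaussian with σ = √(2Dt) = √(2 × 0.225 × 58.2) = 5.118 m.
C/C_peak = exp(−Δx²/(2σ²)) = 0.26 ⇒ Δx = σ·√(−2 ln 0.26) = 5.118 × 1.641 = 8.399 m.
Width = 2Δx = 16.8 m.

16.8 m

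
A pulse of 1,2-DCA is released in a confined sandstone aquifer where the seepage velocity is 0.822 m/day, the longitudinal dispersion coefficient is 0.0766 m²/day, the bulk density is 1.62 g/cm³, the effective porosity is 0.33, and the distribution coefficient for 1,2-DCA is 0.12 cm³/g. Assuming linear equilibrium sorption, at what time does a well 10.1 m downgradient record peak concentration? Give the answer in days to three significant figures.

Retardation factor R = 1 + ρ_b·K_d/n = 1 + 1.62 × 0.12/0.33 = 1.589.
Sorption retards both mechanisms: v_R = v/R = 0.5173 m/day, D_R = D/R = 0.04821 m²/day.
Peak time from v_R²t² + 2D_R t − x² = 0: t = (√(D_R² + v_R²x²) − D_R)/v_R².
√(D_R² + v_R²x²) = √(0.04821² + 0.5173² × 10.1²) = 5.225; v_R² = 0.2676.
t = (5.225 − 0.04821)/0.2676 = 19.3 days.

19.3 days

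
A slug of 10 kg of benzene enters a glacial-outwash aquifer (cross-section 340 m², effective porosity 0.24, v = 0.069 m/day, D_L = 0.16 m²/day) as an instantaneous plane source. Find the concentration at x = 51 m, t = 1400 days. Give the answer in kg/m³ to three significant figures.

For an instantaneous plane source, C(x,t) = M/(n_e·A·√(4πDt)) · exp(−(x−vt)²/(4Dt)), with n_e·A the pore (flow) area.
Plume center vt = 0.069 × 1400 = 96.6 m, so the well at 51 m is 45.6 m upgradient of the peak.
√(4πDt) = 53.06 m, giving peak height M/(n_e·A·√(4πDt)) = 10/(0.24 × 340 × 53.06) = 0.002310 kg/m³.
(x−vt)²/(4Dt) = (-45.6)²/(4 × 0.16 × 1400) = 2.321; exp(−2.321) = 0.09818.
C = 0.002310 × 0.09818 = 0.000227 kg/m³.

0.000227 kg/m³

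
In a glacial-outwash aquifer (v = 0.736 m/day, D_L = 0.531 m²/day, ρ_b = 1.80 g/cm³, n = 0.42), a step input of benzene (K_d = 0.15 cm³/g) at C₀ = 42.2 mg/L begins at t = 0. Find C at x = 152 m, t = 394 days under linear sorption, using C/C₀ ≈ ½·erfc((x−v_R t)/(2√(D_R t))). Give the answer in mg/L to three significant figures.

Retardation factor R = 1 + ρ_b·K_d/n = 1 + 1.80 × 0.15/0.42 = 1.643.
Sorption retards both mechanisms: v_R = v/R = 0.4480 m/day, D_R = D/R = 0.3232 m²/day.
v_R·t = 0.4480 × 394 = 176.512 m; 2√(D_R t) = 22.57 m; argument = (152 − 176.512)/22.57 = -1.086.
C = C₀ × ½·erfc(-1.086) = 42.2 × 0.9377 = 39.6 mg/L.

39.6 mg/L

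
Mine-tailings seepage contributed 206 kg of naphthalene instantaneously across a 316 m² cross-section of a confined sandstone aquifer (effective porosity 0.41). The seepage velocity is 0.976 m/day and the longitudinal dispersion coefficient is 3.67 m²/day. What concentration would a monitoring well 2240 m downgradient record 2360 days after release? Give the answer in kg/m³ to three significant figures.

For an instantaneous plane source, C(x,t) = M/(n_e·A·√(4πDt)) · exp(−(x−vt)²/(4Dt)), with n_e·A the pore (flow) area.
Plume center vt = 0.976 × 2360 = 2303.36 m, so the well at 2240 m is 63.36 m upgradient of the peak.
√(4πDt) = 329.9 m, giving peak height M/(n_e·A·√(4πDt)) = 206/(0.41 × 316 × 329.9) = 0.004820 kg/m³.
(x−vt)²/(4Dt) = (-63.36)²/(4 × 3.67 × 2360) = 0.1159; exp(−0.1159) = 0.8906.
C = 0.004820 × 0.8906 = 0.00429 kg/m³.

0.00429 kg/m³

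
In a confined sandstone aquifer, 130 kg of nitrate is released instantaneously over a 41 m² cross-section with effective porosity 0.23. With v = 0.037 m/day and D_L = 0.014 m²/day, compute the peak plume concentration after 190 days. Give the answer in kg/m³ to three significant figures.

2.38 kg/m³

The peak of an instantaneous 1D plume sits at x = vt; there the Gaussian factor is 1 and C_max = M/(n_e·A·√(4πDt)), where n_e·A is the pore area the mass is dissolved in.
√(4πDt) = √(4π × 0.014 × 190) = 5.782 m, so C_max = 130/(0.23 × 41 × 5.782) = 2.38 kg/m³.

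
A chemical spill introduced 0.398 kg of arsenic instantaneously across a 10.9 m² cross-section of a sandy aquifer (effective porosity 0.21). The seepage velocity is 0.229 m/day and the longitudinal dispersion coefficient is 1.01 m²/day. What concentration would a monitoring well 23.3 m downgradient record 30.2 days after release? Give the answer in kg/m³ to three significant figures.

For an instantaneous plane source, C(x,t) = M/(n_e·A·√(4πDt)) · exp(−(x−vt)²/(4Dt)), with n_e·A the pore (flow) area.
Plume center vt = 0.229 × 30.2 = 6.9158 m, so the well at 23.3 m is 16.3842 m downgradient of the peak.
√(4πDt) = 19.58 m, giving peak height M/(n_e·A·√(4πDt)) = 0.398/(0.21 × 10.9 × 19.58) = 0.008880 kg/m³.
(x−vt)²/(4Dt) = (16.3842)²/(4 × 1.01 × 30.2) = 2.200; exp(−2.200) = 0.1108.
C = 0.008880 × 0.1108 = 0.000984 kg/m³.

0.000984 kg/m³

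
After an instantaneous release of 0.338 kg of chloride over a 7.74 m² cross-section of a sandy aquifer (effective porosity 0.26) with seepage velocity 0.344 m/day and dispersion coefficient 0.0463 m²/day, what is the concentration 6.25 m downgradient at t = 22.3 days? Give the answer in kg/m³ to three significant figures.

0.0286 kg/m³

For an instantaneous plane source, C(x,t) = M/(n_e·A·√(4πDt)) · exp(−(x−vt)²/(4Dt)), with n_e·A the pore (flow) area.
Plume center vt = 0.344 × 22.3 = 7.6712 m, so the well at 6.25 m is 1.4212 m upgradient of the peak.
√(4πDt) = 3.602 m, giving peak height M/(n_e·A·√(4πDt)) = 0.338/(0.26 × 7.74 × 3.602) = 0.04663 kg/m³.
(x−vt)²/(4Dt) = (-1.4212)²/(4 × 0.0463 × 22.3) = 0.4891; exp(−0.4891) = 0.6132.
C = 0.04663 × 0.6132 = 0.0286 kg/m³.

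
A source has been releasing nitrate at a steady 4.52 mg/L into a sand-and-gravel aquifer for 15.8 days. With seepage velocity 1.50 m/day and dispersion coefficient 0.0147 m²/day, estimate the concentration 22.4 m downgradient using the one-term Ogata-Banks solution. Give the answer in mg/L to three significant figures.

For a continuous step input, C/C₀ ≈ ½·erfc((x−vt)/(2√(Dt))).
vt = 1.50 × 15.8 = 23.7 m and 2√(Dt) = 2√(0.0147 × 15.8) = 0.9639 m.
Argument (x−vt)/(2√(Dt)) = (22.4 − 23.7)/0.9639 = -1.349; ½·erfc(-1.349) = 0.9718.
C = 4.52 × 0.9718 = 4.39 mg/L.

4.39 mg/L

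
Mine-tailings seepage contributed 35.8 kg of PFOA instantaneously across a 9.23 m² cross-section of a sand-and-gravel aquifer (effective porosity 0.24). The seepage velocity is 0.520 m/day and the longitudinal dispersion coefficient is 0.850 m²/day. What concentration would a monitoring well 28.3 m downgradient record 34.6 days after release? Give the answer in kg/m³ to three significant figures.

0.341 kg/m³

For an instantaneous plane source, C(x,t) = M/(n_e·A·√(4πDt)) · exp(−(x−vt)²/(4Dt)), with n_e·A the pore (flow) area.
Plume center vt = 0.520 × 34.6 = 17.992 m, so the well at 28.3 m is 10.308 m downgradient of the peak.
√(4πDt) = 19.22 m, giving peak height M/(n_e·A·√(4πDt)) = 35.8/(0.24 × 9.23 × 19.22) = 0.8408 kg/m³.
(x−vt)²/(4Dt) = (10.308)²/(4 × 0.850 × 34.6) = 0.9032; exp(−0.9032) = 0.4053.
C = 0.8408 × 0.4053 = 0.341 kg/m³.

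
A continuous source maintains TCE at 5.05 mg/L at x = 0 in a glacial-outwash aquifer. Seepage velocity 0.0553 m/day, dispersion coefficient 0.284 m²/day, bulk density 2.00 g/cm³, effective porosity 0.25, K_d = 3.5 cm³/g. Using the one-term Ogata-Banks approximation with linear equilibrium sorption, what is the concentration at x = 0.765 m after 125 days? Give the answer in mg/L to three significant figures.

1.86 mg/L

Retardation factor R = 1 + ρ_b·K_d/n = 1 + 2.00 × 3.5/0.25 = 29.00.
Sorption retards both mechanisms: v_R = v/R = 0.001907 m/day, D_R = D/R = 0.009793 m²/day.
v_R·t = 0.001907 × 125 = 0.238375 m; 2√(D_R t) = 2.213 m; argument = (0.765 − 0.238375)/2.213 = 0.2380.
C = C₀ × ½·erfc(0.2380) = 5.05 × 0.3682 = 1.86 mg/L.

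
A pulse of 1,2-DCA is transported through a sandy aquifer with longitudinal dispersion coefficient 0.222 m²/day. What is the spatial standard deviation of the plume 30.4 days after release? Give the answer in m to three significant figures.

3.67 m

Dispersive spreading gives a Gaussian with σ² = 2Dt; advection only shifts the center.
σ = √(2 × 0.222 × 30.4) = 3.67 m.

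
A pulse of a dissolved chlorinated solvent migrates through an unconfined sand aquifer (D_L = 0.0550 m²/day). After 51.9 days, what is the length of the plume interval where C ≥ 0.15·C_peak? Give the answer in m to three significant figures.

9.31 m

The plume is Gaussian with σ = √(2Dt) = √(2 × 0.0550 × 51.9) = 2.389 m.
C/C_peak = exp(−Δx²/(2σ²)) = 0.15 ⇒ Δx = σ·√(−2 ln 0.15) = 2.389 × 1.948 = 4.654 m.
Width = 2Δx = 9.31 m.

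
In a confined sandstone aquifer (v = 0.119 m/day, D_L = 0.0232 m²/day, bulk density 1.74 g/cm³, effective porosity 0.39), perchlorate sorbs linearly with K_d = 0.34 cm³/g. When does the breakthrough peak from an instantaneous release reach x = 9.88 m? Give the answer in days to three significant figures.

205 days

Retardation factor R = 1 + ρ_b·K_d/n = 1 + 1.74 × 0.34/0.39 = 2.517.
Sorption retards both mechanisms: v_R = v/R = 0.04728 m/day, D_R = D/R = 0.009217 m²/day.
Peak time from v_R²t² + 2D_R t − x² = 0: t = (√(D_R² + v_R²x²) − D_R)/v_R².
√(D_R² + v_R²x²) = √(0.009217² + 0.04728² × 9.88²) = 0.4672; v_R² = 0.002235.
t = (0.4672 − 0.009217)/0.002235 = 205 days.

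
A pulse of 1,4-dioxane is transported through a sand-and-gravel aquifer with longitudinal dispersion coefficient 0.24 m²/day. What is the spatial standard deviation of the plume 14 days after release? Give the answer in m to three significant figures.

2.59 m

Dispersive spreading gives a Gaussian with σ² = 2Dt; advection only shifts the center.
σ = √(2 × 0.24 × 14) = 2.59 m.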